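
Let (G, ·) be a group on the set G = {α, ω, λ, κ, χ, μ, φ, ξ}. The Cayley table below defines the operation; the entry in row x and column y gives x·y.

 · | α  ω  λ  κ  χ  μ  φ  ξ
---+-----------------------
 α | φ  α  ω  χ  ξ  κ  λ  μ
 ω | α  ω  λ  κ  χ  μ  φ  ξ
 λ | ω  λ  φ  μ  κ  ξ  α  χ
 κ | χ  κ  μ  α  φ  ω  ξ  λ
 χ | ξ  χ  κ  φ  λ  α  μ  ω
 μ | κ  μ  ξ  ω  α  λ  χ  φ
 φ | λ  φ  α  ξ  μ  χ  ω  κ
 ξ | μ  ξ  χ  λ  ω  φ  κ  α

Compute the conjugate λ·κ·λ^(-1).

κ

The identity is ω. In row λ, the entry ω sits in column α, so λ^(-1) = α.
λ·κ = μ
μ·α = κ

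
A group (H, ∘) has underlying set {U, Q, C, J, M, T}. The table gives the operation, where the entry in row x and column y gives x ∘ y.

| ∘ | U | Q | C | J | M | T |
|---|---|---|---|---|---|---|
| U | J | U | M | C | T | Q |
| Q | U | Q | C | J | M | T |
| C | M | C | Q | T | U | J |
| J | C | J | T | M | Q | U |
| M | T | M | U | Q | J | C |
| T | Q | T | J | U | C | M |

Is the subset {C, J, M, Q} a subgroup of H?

No

J ∘ C = T, which is not in {C, J, M, Q}.
The subset is not closed under ∘, so it is not a subgroup.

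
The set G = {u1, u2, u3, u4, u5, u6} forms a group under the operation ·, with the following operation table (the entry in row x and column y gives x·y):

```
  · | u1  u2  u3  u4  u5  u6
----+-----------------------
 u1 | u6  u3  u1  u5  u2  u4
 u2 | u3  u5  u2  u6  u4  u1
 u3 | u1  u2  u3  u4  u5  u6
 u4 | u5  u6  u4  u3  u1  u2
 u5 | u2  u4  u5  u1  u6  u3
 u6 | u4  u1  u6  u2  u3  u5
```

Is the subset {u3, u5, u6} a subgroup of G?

Yes

{u3, u5, u6} contains the identity u3.
Checking products: every product of two elements of {u3, u5, u6} (read from the table) lies in {u3, u5, u6}, so the set is closed.
In a finite group, a nonempty closed subset is a subgroup. So {u3, u5, u6} ≤ G.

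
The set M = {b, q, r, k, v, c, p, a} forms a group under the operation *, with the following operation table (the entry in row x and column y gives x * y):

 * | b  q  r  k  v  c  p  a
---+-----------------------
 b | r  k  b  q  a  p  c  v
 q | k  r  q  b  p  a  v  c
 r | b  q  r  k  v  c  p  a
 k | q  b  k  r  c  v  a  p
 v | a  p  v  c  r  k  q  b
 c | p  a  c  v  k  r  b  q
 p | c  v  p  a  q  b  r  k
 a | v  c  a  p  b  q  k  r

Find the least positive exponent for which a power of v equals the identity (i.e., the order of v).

2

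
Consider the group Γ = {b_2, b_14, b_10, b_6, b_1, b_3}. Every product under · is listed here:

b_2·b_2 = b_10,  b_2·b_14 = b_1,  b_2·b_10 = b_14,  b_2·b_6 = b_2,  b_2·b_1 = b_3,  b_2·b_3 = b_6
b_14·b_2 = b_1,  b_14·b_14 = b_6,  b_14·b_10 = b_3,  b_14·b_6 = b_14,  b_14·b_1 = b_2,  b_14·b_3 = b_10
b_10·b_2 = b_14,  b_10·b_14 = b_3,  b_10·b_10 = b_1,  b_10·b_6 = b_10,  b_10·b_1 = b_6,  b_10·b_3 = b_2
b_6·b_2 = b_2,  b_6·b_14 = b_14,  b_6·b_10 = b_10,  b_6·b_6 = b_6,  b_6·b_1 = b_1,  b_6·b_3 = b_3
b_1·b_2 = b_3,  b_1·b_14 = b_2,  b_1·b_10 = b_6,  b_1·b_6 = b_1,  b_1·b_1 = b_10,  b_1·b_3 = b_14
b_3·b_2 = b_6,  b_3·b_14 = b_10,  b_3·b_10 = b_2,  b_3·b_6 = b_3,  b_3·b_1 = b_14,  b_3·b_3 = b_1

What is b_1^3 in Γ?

b_1^1 = b_1
b_1^2 = b_1·b_1 = b_10
b_1^3 = b_10·b_1 = b_6

b_6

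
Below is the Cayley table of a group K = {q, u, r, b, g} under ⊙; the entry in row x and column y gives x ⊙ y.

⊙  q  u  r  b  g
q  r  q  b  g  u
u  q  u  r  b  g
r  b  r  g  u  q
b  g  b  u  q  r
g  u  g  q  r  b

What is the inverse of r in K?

b

First locate the identity: row u matches the header, so u is the identity.
Scan row r for u: r ⊙ b = u. Hence r^(-1) = b.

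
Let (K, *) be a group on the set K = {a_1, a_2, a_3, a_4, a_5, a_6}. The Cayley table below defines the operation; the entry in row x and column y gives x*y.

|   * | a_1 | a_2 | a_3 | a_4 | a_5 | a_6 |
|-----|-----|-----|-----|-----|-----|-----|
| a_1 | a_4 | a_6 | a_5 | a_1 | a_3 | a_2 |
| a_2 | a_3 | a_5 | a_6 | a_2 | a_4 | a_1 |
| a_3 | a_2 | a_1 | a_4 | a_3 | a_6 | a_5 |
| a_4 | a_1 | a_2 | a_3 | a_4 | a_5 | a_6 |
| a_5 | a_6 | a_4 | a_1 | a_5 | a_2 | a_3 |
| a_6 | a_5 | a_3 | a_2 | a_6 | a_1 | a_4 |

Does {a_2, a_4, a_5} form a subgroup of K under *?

{a_2, a_4, a_5} contains the identity a_4.
Checking products: every product of two elements of {a_2, a_4, a_5} (read from the table) lies in {a_2, a_4, a_5}, so the set is closed.
In a finite group, a nonempty closed subset is a subgroup. So {a_2, a_4, a_5} ≤ K.

Yes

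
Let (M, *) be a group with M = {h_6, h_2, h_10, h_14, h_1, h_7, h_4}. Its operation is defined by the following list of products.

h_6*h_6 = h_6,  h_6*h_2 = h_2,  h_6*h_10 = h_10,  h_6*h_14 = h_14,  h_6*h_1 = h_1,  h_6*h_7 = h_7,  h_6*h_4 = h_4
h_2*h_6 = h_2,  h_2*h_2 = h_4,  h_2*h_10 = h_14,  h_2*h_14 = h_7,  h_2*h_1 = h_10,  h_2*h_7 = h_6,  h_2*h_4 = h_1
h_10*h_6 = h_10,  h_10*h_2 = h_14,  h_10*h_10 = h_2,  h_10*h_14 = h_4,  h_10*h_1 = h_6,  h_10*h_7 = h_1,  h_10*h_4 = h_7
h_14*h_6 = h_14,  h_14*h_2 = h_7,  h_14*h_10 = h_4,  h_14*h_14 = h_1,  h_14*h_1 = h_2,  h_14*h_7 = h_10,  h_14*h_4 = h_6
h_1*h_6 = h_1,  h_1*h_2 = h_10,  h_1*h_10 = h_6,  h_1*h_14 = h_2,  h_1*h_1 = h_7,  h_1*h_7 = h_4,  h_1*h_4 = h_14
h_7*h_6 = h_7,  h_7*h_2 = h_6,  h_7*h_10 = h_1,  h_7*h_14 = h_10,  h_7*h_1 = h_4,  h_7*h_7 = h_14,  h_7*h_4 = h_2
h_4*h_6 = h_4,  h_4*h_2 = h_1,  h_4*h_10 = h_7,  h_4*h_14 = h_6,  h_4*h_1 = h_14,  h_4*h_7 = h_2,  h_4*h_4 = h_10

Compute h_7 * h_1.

Read row h_7, column h_1: h_7 * h_1 = h_4.

h_4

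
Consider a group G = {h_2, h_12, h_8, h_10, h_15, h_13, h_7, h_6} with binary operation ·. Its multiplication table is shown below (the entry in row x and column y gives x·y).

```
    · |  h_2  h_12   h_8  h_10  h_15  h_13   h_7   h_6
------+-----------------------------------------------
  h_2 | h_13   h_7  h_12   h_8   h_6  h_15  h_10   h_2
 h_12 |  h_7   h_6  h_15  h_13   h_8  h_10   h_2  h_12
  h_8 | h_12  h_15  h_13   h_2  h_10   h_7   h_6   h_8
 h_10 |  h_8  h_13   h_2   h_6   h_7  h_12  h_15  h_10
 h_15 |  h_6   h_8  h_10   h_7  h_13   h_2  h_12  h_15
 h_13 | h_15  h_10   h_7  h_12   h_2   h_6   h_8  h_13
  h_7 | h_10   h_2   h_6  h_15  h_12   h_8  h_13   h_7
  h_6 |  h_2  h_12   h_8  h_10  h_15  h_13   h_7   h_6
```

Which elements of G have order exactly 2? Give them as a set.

{h_10, h_12, h_13}

Identity is h_6. Compute the order of each non-identity element by repeated multiplication:
  h_2: h_2 → h_13 → h_15 → h_6  (order 4)
  h_12: h_12 → h_6  (order 2)
  h_8: h_8 → h_13 → h_7 → h_6  (order 4)
  h_10: h_10 → h_6  (order 2)
  h_15: h_15 → h_13 → h_2 → h_6  (order 4)
  h_13: h_13 → h_6  (order 2)
  h_7: h_7 → h_13 → h_8 → h_6  (order 4)
Elements of order 2: {h_10, h_12, h_13}.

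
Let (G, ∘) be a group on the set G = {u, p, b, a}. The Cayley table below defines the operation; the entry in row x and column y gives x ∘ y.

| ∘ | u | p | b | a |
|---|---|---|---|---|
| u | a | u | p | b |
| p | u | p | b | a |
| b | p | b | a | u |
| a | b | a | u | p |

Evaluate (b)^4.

p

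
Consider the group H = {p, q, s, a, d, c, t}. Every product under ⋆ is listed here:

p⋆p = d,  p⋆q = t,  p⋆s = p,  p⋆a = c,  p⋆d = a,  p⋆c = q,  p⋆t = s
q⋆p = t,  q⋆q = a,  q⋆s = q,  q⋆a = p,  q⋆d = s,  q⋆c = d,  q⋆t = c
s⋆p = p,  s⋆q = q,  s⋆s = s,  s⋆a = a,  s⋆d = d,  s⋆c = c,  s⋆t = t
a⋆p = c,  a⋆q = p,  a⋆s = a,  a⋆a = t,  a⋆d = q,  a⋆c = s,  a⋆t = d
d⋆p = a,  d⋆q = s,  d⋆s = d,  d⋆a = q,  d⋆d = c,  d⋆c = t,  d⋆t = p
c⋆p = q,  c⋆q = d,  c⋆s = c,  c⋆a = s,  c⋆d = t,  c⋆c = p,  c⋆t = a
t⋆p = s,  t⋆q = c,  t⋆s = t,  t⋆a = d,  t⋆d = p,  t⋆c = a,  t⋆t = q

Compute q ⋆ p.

Read row q, column p: q ⋆ p = t.

t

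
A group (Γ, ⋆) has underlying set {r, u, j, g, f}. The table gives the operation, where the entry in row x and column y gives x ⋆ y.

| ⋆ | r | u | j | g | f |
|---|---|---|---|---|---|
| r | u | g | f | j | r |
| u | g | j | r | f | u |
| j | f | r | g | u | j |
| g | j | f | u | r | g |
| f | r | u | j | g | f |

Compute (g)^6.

g^1 = g
g^2 = g ⋆ g = r
g^3 = r ⋆ g = j
g^4 = j ⋆ g = u
g^5 = u ⋆ g = f
g^6 = f ⋆ g = g

g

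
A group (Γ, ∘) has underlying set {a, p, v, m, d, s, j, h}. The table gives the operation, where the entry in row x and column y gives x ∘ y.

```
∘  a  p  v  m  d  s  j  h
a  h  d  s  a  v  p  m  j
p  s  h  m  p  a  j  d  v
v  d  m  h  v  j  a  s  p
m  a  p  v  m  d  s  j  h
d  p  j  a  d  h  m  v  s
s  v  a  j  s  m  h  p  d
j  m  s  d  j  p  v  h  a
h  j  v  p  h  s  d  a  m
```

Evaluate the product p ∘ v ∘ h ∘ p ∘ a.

d

p ∘ v = m
m ∘ h = h
h ∘ p = v
v ∘ a = d
(Structurally, Γ here is isomorphic to the quaternion group Q_8.)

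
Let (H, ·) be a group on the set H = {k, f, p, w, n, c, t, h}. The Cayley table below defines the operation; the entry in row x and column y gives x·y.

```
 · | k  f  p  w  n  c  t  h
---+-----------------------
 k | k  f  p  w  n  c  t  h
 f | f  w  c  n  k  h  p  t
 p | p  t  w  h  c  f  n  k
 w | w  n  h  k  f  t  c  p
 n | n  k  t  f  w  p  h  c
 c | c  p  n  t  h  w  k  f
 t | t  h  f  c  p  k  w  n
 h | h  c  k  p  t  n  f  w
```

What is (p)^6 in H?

w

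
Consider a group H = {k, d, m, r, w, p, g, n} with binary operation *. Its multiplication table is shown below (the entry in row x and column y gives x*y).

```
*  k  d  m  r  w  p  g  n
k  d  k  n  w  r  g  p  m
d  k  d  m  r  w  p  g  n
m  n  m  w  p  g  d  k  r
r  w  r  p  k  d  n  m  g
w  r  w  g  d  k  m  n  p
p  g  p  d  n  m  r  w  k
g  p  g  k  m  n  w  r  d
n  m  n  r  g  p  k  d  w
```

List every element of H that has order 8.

{g, m, n, p}

Identity is d. Compute the order of each non-identity element by repeated multiplication:
  k: k → d  (order 2)
  m: m → w → g → k → n → r → p → d  (order 8)
  r: r → k → w → d  (order 4)
  w: w → k → r → d  (order 4)
  p: p → r → n → k → g → w → m → d  (order 8)
  g: g → r → m → k → p → w → n → d  (order 8)
  n: n → w → p → k → m → r → g → d  (order 8)
Elements of order 8: {g, m, n, p}.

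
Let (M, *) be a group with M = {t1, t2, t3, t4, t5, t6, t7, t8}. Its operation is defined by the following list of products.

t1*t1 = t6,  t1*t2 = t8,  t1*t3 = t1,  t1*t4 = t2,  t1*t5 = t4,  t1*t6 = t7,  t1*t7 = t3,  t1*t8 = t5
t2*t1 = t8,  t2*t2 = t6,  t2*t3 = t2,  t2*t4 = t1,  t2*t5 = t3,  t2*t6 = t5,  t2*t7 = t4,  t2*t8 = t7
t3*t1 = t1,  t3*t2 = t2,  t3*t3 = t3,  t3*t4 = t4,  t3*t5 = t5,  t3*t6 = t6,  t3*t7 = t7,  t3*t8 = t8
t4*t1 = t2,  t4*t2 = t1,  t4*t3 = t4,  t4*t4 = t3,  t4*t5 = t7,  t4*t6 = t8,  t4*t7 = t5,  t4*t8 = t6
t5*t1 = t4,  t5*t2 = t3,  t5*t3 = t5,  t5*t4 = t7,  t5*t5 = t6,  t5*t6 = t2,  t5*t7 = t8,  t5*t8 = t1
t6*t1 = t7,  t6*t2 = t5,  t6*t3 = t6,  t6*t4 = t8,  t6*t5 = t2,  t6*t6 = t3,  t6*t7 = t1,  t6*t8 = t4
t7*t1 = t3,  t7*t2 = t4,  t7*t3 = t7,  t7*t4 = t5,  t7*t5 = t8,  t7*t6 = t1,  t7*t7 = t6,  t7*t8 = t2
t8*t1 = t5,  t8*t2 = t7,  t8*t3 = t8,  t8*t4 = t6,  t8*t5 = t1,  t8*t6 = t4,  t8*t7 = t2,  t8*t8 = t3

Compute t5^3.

t2

t5^1 = t5
t5^2 = t5*t5 = t6
t5^3 = t6*t5 = t2
(Structurally, M here is isomorphic to Z_2 x Z_4.)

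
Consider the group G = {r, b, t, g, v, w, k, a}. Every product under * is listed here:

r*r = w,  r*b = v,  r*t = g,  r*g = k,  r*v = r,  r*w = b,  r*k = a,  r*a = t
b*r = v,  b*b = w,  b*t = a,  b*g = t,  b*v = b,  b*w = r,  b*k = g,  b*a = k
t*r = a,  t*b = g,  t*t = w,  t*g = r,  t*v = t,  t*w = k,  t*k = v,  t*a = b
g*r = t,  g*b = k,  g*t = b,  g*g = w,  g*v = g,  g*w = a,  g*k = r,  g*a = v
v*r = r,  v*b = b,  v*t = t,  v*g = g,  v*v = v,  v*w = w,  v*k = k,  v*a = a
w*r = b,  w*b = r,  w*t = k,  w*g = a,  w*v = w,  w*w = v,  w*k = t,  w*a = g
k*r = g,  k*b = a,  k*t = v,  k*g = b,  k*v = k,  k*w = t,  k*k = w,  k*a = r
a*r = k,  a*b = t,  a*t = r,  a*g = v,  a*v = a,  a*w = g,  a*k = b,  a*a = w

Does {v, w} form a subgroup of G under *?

Yes

{v, w} contains the identity v.
Checking products: every product of two elements of {v, w} (read from the table) lies in {v, w}, so the set is closed.
In a finite group, a nonempty closed subset is a subgroup. So {v, w} ≤ G.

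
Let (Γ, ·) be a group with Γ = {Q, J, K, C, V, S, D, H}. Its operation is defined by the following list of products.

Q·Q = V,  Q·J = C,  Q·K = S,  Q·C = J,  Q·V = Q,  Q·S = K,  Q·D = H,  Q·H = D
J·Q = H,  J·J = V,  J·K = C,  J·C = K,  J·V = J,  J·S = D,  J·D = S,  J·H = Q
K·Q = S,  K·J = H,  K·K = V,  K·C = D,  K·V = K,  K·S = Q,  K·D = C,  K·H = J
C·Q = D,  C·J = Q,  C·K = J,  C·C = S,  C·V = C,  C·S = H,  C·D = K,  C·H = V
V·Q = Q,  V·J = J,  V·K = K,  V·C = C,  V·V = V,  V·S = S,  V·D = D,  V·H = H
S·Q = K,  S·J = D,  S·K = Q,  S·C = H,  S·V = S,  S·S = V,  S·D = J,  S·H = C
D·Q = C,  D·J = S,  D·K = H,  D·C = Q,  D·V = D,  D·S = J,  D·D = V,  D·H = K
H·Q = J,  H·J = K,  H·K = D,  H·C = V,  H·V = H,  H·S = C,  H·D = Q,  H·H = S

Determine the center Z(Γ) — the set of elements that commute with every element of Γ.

An element z is central iff its row equals its column in the table.
For C: C·Q = D ≠ J = Q·C, so C ∉ Z.
Checking each element this way leaves Z(Γ) = {S, V}.

{S, V}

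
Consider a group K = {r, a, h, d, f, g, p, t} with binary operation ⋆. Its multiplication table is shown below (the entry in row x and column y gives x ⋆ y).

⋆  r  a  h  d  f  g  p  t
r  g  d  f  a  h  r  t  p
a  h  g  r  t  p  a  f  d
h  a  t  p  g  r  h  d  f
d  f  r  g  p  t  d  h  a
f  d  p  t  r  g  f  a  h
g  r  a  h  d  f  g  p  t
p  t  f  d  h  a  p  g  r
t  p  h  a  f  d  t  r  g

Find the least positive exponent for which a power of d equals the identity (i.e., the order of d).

4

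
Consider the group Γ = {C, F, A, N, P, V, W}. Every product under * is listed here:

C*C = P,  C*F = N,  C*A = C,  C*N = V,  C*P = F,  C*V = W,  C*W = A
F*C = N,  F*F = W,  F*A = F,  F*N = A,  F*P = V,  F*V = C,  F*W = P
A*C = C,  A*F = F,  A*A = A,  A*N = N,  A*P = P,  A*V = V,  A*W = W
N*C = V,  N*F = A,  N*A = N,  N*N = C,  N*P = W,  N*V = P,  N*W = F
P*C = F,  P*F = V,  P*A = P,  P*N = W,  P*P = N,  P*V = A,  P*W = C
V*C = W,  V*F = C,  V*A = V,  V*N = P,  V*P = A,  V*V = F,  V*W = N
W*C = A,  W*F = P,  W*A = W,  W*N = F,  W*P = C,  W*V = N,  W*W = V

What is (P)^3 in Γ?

P^1 = P
P^2 = P*P = N
P^3 = N*P = W
(Structurally, Γ here is isomorphic to the cyclic group Z_7.)

W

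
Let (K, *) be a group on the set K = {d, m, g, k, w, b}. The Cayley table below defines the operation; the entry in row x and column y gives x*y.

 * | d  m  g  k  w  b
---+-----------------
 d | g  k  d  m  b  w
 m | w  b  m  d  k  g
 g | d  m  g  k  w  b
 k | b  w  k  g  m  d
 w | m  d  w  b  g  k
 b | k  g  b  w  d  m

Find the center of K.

An element z is central iff its row equals its column in the table.
For k: k*m = w ≠ d = m*k, so k ∉ Z.
Checking each element this way leaves Z(K) = {g}.

{g}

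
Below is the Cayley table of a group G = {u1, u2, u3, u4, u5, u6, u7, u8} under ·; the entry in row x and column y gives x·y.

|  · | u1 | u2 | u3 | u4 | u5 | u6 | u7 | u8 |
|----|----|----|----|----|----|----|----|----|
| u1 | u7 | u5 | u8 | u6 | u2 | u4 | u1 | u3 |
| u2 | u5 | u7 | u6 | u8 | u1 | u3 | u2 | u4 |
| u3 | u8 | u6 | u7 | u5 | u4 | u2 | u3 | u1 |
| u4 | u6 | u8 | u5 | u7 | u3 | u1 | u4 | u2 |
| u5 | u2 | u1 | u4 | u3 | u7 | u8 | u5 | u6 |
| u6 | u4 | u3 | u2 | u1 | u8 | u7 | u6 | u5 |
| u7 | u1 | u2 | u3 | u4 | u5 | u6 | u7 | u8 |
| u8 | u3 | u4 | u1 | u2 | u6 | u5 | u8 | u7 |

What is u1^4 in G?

u1^1 = u1
u1^2 = u1·u1 = u7
u1^3 = u7·u1 = u1
u1^4 = u1·u1 = u7

u7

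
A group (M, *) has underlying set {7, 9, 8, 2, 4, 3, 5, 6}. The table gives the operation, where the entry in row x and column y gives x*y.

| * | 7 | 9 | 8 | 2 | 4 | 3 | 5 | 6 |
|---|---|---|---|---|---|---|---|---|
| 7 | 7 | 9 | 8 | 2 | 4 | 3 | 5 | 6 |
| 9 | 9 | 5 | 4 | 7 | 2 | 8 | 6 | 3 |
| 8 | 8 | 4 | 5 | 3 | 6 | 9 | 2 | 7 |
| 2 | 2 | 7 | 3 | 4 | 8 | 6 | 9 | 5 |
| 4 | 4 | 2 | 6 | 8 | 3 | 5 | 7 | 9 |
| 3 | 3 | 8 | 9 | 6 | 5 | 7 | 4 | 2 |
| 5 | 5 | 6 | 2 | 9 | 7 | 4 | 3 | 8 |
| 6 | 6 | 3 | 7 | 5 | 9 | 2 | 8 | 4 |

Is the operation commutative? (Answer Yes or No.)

Yes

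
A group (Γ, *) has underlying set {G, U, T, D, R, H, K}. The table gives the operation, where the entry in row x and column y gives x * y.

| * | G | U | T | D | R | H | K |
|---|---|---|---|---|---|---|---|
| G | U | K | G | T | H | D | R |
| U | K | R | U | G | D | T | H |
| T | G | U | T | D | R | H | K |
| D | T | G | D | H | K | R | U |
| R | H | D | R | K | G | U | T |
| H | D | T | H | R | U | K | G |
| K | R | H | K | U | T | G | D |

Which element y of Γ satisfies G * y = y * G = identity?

D

First locate the identity: row T matches the header, so T is the identity.
Scan row G for T: G * D = T. Hence G^(-1) = D.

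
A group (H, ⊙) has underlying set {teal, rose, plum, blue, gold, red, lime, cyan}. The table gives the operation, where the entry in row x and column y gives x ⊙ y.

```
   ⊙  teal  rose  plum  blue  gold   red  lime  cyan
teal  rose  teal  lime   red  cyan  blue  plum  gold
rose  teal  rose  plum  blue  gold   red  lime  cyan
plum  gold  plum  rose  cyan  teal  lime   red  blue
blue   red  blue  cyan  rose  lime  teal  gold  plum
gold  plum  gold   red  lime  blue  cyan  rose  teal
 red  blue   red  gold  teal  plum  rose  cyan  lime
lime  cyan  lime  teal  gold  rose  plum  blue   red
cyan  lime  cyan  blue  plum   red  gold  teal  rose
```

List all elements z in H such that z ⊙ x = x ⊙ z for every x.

An element z is central iff its row equals its column in the table.
For teal: teal ⊙ lime = plum ≠ cyan = lime ⊙ teal, so teal ∉ Z.
Checking each element this way leaves Z(H) = {blue, rose}.
(Structurally, H here is isomorphic to the dihedral group D_4.)

{blue, rose}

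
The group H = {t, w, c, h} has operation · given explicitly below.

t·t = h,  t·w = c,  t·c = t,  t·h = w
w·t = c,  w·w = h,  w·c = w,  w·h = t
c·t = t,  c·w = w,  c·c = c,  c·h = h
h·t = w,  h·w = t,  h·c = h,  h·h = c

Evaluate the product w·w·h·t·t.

h

w·w = h
h·h = c
c·t = t
t·t = h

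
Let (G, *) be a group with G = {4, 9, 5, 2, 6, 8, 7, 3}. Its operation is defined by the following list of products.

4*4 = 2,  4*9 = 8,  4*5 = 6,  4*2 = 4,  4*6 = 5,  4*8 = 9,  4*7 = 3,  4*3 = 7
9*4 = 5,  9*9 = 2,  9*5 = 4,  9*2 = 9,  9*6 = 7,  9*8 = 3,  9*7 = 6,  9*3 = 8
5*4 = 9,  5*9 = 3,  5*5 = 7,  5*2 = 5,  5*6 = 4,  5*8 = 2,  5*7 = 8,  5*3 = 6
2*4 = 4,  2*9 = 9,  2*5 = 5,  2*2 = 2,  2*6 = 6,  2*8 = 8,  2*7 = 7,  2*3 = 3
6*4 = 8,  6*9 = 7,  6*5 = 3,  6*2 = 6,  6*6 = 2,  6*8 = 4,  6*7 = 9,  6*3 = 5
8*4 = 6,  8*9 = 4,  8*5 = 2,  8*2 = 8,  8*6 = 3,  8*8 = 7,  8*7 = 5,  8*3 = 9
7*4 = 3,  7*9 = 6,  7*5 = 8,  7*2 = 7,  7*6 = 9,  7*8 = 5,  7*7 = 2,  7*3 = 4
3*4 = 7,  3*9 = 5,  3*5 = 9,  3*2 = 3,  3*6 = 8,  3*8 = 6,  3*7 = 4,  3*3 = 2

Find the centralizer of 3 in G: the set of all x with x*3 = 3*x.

{2, 3, 4, 7}

Compare row 3 with column 3 entry by entry.
4*3 = 7 = 3*4, so 4 commutes with 3.
9*3 = 8 but 3*9 = 5, so 9 does not.
Collecting the elements that commute with 3: C(3) = {2, 3, 4, 7}.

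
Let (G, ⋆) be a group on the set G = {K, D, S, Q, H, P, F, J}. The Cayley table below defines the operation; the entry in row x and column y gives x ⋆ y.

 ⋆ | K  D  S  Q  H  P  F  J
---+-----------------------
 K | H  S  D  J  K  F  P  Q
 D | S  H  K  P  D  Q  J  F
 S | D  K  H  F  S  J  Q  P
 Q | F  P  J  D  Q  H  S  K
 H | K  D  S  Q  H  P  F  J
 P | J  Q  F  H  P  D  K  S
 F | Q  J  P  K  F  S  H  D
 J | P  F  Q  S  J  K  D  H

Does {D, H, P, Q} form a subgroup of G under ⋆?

Yes

{D, H, P, Q} contains the identity H.
Checking products: every product of two elements of {D, H, P, Q} (read from the table) lies in {D, H, P, Q}, so the set is closed.
In a finite group, a nonempty closed subset is a subgroup. So {D, H, P, Q} ≤ G.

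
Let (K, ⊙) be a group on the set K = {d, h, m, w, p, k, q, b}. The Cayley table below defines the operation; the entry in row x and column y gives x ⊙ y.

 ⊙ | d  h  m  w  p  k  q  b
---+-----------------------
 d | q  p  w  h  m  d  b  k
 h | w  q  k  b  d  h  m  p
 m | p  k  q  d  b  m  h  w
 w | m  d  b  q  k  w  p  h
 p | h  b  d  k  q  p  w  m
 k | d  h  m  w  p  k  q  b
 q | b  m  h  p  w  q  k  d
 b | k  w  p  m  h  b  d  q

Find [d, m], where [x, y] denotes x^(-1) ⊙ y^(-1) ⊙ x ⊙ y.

Identity is k; from the table d^(-1) = b and m^(-1) = h.
b ⊙ h = w
w ⊙ d = m
m ⊙ m = q

q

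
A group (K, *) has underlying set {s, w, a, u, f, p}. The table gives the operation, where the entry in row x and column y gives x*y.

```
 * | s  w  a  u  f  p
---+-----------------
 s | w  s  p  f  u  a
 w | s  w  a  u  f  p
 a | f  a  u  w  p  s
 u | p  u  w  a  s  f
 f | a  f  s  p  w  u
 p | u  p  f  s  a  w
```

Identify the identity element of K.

w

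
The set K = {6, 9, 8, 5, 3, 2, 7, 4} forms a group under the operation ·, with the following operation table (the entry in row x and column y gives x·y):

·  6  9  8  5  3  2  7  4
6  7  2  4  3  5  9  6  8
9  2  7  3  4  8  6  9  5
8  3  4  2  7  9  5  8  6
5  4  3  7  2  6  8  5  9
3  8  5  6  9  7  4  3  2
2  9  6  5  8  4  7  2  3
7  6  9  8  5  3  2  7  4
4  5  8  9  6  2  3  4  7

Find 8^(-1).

5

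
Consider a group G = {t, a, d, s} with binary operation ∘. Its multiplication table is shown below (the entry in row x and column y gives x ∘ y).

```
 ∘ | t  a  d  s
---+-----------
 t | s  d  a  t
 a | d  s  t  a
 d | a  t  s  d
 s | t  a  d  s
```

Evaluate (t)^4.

t^1 = t
t^2 = t ∘ t = s
t^3 = s ∘ t = t
t^4 = t ∘ t = s

s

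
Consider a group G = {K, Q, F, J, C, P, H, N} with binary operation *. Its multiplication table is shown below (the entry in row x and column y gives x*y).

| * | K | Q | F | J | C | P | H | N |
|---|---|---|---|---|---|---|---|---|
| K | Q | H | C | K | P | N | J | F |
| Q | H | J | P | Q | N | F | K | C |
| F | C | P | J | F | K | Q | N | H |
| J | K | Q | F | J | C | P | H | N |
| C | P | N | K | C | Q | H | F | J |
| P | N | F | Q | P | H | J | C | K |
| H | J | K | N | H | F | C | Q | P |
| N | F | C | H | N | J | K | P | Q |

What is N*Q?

Read row N, column Q: N*Q = C.

C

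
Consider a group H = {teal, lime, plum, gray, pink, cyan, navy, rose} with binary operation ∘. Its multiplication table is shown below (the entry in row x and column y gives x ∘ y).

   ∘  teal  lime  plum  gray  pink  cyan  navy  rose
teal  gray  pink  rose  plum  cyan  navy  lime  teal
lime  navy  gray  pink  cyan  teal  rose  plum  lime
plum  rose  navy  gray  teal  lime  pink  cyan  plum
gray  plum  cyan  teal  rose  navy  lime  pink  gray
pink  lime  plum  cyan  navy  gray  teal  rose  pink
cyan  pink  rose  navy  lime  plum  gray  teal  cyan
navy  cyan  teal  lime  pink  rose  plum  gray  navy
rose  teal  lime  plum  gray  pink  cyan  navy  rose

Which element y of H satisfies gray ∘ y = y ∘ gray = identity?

First locate the identity: row rose matches the header, so rose is the identity.
Scan row gray for rose: gray ∘ gray = rose. Hence gray^(-1) = gray.

gray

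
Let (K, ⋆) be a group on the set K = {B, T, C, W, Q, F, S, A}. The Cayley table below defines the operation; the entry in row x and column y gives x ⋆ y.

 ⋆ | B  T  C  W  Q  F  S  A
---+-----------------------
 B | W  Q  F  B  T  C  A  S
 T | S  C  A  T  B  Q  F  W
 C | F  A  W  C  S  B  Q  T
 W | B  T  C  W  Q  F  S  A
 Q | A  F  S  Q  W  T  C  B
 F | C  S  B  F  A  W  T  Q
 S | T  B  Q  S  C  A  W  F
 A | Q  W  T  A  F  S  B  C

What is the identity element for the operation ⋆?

The identity e satisfies e ⋆ x = x for all x, so its row in the table reproduces the column headers.
Row W reads: B, T, C, W, Q, F, S, A — exactly the header order. So W is the identity.

W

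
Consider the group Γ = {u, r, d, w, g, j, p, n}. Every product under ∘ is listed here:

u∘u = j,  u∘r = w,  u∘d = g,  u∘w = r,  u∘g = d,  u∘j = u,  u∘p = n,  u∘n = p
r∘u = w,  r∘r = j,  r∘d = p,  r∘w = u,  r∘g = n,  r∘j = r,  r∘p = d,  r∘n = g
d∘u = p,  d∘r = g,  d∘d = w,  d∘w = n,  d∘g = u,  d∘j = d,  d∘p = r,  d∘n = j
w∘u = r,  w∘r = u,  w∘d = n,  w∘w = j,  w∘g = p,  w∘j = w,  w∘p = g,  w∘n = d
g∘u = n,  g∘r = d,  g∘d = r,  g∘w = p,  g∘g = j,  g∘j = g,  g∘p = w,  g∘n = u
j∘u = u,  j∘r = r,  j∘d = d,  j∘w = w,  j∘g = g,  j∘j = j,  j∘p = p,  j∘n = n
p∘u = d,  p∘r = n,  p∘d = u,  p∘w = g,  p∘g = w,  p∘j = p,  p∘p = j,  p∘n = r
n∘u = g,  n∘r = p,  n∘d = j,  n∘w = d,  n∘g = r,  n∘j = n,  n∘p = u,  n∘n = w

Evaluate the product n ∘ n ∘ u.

r

n ∘ n = w
w ∘ u = r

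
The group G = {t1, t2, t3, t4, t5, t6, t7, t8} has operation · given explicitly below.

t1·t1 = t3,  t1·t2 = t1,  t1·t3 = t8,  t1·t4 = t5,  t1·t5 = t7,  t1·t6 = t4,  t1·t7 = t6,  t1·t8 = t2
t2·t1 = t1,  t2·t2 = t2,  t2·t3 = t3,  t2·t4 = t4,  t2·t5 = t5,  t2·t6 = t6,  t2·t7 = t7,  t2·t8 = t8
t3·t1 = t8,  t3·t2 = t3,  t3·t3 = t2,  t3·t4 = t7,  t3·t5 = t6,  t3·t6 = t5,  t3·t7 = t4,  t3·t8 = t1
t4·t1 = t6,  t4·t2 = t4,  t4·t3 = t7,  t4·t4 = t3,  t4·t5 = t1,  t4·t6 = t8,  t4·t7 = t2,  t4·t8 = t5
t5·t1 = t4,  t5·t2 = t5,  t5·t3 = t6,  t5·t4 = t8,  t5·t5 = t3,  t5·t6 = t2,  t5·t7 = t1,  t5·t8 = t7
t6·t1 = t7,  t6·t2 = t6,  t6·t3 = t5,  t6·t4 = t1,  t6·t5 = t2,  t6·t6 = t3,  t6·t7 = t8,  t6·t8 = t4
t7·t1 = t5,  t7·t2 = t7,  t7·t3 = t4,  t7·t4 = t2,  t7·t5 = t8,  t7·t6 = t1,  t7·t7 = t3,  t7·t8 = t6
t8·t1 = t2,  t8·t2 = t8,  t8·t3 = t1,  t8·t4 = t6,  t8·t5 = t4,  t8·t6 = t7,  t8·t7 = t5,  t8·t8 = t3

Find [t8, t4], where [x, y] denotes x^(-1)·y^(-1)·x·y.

Identity is t2; from the table t8^(-1) = t1 and t4^(-1) = t7.
t1·t7 = t6
t6·t8 = t4
t4·t4 = t3

t3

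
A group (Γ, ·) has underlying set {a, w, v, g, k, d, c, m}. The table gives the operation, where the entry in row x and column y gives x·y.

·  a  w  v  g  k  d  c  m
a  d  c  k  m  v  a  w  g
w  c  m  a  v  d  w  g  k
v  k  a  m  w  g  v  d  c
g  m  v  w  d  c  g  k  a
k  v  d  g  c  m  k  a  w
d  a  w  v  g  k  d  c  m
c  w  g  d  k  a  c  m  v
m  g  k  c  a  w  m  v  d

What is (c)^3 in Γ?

v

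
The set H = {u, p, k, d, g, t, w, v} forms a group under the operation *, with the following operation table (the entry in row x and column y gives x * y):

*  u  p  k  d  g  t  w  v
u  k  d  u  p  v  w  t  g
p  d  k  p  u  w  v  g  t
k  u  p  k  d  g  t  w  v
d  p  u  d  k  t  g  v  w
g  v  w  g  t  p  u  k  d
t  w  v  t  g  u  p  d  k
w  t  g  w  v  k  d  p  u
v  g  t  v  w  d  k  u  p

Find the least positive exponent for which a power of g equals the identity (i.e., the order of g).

4

The identity element is k (its row matches the header).
g^1 = g
g^2 = g * g = p
g^3 = p * g = w
g^4 = w * g = k
The first power of g equal to the identity is g^4, so ord(g) = 4.
(Structurally, H here is isomorphic to Z_2 x Z_4.)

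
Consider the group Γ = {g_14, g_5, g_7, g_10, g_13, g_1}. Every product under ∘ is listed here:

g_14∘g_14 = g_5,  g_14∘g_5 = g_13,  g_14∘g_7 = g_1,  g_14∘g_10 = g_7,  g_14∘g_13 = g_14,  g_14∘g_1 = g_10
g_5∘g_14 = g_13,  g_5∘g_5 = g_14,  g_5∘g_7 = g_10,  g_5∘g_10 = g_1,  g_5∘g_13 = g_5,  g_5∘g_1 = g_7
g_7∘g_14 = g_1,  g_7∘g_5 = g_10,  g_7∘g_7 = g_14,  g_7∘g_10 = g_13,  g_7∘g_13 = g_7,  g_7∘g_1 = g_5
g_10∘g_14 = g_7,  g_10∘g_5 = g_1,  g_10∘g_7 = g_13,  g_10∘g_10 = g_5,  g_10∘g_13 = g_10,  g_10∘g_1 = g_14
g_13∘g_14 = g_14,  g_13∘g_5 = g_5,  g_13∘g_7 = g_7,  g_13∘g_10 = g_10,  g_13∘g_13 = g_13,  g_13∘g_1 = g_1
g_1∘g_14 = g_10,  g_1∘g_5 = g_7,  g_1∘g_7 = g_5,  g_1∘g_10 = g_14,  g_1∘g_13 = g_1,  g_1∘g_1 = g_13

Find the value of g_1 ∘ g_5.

Read row g_1, column g_5: g_1 ∘ g_5 = g_7.

g_7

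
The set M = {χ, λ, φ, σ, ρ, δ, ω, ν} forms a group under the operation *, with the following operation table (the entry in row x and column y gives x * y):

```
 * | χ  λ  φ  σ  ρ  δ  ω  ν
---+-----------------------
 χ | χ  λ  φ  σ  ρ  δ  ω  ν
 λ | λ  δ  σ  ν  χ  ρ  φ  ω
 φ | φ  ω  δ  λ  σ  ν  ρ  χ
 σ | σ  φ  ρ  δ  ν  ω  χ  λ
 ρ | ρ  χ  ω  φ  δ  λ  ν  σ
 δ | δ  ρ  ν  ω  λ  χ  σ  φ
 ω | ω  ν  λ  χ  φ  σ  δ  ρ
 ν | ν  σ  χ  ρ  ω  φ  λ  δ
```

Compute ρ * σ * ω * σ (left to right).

ρ * σ = φ
φ * ω = ρ
ρ * σ = φ

φ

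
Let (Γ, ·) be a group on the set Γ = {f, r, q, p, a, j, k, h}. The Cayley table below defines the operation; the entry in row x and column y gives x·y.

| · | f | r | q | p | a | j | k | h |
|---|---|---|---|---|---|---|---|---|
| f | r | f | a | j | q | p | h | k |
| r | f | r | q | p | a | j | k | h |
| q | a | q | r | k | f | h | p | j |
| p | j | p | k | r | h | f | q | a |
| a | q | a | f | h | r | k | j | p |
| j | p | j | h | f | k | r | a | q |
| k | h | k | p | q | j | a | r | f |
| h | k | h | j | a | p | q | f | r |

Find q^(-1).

First locate the identity: row r matches the header, so r is the identity.
Scan row q for r: q·q = r. Hence q^(-1) = q.

q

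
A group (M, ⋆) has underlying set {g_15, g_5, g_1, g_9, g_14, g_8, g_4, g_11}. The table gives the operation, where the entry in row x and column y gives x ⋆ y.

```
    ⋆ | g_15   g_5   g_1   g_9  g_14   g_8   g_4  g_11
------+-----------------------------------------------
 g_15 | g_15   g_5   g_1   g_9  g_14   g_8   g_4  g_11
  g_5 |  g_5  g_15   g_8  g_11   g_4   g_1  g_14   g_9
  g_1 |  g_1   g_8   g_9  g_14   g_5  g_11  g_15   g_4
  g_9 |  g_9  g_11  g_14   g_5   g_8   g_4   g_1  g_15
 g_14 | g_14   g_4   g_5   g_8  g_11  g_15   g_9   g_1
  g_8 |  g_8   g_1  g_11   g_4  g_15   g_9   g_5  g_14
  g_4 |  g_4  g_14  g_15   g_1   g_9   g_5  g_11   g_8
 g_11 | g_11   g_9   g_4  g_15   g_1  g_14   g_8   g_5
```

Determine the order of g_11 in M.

The identity element is g_15 (its row matches the header).
g_11^1 = g_11
g_11^2 = g_11 ⋆ g_11 = g_5
g_11^3 = g_5 ⋆ g_11 = g_9
g_11^4 = g_9 ⋆ g_11 = g_15
The first power of g_11 equal to the identity is g_11^4, so ord(g_11) = 4.
(Structurally, M here is isomorphic to the cyclic group Z_8.)

4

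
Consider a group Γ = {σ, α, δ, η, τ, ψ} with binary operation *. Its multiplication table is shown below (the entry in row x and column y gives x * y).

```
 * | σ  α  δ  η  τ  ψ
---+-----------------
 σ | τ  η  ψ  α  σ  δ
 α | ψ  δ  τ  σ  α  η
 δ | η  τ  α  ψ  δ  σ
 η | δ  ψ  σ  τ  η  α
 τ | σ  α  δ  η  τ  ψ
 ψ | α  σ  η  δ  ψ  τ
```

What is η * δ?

σ

Read row η, column δ: η * δ = σ.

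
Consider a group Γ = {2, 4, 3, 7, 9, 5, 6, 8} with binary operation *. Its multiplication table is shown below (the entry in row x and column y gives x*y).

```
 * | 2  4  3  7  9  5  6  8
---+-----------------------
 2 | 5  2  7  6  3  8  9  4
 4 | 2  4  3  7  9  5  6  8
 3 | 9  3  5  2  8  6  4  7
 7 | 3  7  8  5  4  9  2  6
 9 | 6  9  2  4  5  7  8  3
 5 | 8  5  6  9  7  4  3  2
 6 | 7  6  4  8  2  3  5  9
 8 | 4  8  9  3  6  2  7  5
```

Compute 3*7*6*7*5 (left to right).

3*7 = 2
2*6 = 9
9*7 = 4
4*5 = 5

5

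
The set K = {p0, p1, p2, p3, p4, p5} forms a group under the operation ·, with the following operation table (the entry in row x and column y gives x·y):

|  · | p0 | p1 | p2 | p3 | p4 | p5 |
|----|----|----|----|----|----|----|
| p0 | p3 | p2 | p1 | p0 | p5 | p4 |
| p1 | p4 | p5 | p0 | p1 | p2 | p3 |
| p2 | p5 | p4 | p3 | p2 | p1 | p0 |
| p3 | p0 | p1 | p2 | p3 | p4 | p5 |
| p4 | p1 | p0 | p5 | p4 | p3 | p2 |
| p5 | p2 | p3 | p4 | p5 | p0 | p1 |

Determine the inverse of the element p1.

First locate the identity: row p3 matches the header, so p3 is the identity.
Scan row p1 for p3: p1·p5 = p3. Hence p1^(-1) = p5.

p5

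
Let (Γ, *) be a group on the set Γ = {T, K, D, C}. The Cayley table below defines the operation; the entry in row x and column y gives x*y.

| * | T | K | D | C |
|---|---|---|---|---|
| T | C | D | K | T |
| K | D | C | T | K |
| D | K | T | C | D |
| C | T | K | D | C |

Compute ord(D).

The identity element is C (its row matches the header).
D^1 = D
D^2 = D*D = C
The first power of D equal to the identity is D^2, so ord(D) = 2.

2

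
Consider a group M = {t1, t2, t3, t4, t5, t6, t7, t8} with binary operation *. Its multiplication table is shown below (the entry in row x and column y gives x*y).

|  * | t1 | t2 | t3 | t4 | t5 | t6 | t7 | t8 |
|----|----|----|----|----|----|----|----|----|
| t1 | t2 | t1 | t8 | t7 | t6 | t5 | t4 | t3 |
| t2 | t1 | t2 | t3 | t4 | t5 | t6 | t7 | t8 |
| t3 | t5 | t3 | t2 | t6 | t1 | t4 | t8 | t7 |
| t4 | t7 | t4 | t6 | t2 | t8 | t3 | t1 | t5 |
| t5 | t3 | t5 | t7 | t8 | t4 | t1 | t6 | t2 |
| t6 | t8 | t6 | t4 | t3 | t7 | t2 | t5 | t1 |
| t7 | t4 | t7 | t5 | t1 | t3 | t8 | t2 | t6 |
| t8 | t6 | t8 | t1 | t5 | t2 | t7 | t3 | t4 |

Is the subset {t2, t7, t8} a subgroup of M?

No

t8*t8 = t4, which is not in {t2, t7, t8}.
The subset is not closed under *, so it is not a subgroup.
(Structurally, M here is isomorphic to the dihedral group D_4.)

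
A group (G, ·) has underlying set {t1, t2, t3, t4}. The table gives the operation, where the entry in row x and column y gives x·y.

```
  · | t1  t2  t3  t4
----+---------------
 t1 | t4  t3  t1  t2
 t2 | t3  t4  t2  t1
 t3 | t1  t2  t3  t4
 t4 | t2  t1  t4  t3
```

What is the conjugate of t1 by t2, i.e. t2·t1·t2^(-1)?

The identity is t3. In row t2, the entry t3 sits in column t1, so t2^(-1) = t1.
t2·t1 = t3
t3·t1 = t1

t1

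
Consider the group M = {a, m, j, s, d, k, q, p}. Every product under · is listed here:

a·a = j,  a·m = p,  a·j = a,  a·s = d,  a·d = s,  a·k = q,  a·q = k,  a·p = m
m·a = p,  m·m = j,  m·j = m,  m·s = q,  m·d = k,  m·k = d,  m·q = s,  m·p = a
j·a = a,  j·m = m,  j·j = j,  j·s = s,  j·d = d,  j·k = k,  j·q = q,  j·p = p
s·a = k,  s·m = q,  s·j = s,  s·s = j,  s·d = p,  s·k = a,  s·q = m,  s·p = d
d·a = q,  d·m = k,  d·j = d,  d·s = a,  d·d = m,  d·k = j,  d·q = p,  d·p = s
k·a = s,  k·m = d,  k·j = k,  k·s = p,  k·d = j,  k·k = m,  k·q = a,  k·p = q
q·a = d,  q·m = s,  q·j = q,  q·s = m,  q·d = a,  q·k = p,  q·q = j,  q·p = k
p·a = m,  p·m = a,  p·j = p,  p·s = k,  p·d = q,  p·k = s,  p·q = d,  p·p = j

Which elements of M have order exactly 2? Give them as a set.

{a, m, p, q, s}

Identity is j. Compute the order of each non-identity element by repeated multiplication:
  a: a → j  (order 2)
  m: m → j  (order 2)
  s: s → j  (order 2)
  d: d → m → k → j  (order 4)
  k: k → m → d → j  (order 4)
  q: q → j  (order 2)
  p: p → j  (order 2)
Elements of order 2: {a, m, p, q, s}.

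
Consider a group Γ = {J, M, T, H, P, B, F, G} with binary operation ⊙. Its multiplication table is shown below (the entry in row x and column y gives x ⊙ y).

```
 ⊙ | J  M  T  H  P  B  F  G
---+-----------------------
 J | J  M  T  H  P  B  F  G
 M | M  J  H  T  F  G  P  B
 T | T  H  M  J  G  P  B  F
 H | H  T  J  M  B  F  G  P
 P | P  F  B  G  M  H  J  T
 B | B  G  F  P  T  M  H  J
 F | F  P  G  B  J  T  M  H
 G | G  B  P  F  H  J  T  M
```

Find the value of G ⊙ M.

Read row G, column M: G ⊙ M = B.

B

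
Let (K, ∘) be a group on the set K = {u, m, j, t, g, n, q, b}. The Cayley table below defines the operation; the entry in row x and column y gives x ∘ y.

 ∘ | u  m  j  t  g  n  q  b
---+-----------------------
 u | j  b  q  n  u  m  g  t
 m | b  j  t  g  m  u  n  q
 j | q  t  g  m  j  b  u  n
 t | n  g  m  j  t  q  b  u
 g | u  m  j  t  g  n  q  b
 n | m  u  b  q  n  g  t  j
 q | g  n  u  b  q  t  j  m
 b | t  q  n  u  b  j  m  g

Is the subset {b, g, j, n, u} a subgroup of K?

No

j ∘ u = q, which is not in {b, g, j, n, u}.
The subset is not closed under ∘, so it is not a subgroup.
(Structurally, K here is isomorphic to Z_2 x Z_4.)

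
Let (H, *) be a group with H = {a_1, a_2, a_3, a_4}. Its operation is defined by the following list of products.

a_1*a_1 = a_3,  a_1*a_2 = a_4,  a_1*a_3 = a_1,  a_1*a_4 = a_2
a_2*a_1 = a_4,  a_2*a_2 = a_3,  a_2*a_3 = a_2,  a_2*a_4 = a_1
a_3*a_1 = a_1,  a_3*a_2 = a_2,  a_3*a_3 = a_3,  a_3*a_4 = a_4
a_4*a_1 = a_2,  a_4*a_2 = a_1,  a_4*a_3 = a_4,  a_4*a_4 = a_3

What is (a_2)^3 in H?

a_2

a_2^1 = a_2
a_2^2 = a_2 * a_2 = a_3
a_2^3 = a_3 * a_2 = a_2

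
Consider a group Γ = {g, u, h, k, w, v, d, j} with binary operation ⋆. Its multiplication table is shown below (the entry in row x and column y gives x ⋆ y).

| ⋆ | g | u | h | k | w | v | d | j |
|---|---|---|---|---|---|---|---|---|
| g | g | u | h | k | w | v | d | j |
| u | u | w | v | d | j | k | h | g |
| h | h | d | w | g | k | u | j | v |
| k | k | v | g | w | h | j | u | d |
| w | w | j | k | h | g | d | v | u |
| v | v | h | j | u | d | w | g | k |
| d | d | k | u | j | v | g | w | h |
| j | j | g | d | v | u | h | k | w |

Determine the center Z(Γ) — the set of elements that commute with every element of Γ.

{g, w}

An element z is central iff its row equals its column in the table.
For j: j ⋆ v = h ≠ k = v ⋆ j, so j ∉ Z.
Checking each element this way leaves Z(Γ) = {g, w}.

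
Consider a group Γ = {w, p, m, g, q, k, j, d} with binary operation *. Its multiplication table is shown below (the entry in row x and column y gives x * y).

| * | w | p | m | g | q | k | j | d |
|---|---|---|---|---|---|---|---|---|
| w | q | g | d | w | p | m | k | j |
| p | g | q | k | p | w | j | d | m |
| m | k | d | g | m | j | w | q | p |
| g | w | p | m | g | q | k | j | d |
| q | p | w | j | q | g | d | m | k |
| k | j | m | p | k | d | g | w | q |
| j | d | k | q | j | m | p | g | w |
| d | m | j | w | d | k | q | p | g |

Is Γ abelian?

No

w * k = m but k * w = j.
Since w and k do not commute, Γ is not abelian.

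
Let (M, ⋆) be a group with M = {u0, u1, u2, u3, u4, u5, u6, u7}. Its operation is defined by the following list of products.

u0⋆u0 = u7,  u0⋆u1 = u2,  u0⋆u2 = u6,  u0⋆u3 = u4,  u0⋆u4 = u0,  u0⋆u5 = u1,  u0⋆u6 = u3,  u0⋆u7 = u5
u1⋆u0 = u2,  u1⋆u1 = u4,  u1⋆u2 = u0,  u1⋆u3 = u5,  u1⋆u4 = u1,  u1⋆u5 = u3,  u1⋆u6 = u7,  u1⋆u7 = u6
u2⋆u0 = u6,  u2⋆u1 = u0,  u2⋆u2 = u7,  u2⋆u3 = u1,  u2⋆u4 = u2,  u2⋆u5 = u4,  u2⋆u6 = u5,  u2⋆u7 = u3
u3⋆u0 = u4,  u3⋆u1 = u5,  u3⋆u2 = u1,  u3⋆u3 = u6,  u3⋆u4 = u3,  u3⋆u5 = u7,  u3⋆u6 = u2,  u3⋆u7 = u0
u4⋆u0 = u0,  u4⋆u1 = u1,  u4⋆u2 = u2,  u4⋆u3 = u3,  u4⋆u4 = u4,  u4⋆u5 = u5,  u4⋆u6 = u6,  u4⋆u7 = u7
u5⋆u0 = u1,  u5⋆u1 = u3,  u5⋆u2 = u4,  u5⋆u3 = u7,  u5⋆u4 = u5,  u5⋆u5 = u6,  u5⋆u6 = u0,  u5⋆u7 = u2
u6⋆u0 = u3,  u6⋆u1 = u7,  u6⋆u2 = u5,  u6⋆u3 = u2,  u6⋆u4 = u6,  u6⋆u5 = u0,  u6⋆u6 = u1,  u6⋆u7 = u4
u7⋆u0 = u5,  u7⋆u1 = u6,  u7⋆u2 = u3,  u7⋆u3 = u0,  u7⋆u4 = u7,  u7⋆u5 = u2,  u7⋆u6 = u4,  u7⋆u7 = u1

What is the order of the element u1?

2

The identity element is u4 (its row matches the header).
u1^1 = u1
u1^2 = u1 ⋆ u1 = u4
The first power of u1 equal to the identity is u1^2, so ord(u1) = 2.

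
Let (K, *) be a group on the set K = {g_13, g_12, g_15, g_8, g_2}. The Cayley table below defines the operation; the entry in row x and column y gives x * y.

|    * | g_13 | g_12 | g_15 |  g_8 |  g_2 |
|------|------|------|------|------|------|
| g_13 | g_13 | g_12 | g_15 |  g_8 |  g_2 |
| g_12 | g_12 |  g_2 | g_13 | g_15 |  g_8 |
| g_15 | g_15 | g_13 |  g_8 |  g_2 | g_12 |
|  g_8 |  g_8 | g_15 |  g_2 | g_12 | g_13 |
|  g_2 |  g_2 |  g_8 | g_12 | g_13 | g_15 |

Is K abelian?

Check whether the table is symmetric across its main diagonal.
Every entry (row x, col y) equals the entry (row y, col x), so K is abelian.

Yes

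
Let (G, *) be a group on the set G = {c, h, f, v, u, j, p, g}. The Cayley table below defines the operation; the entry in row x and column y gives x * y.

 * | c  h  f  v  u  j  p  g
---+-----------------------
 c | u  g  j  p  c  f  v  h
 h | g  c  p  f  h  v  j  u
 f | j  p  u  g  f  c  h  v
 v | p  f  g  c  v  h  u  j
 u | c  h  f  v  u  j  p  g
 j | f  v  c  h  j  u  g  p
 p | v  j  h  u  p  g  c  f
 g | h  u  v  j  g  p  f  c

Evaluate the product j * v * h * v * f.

j * v = h
h * h = c
c * v = p
p * f = h

h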